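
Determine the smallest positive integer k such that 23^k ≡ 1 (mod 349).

87

Since 23 ∈ (Z/349Z)^×, its order divides φ(349) = 349 − 1 = 348 = 2^2 · 3 · 29.
Divisors of 348: 1, 2, 3, 4, 6, 12, 29, 58, 87, 116, 174, 348.
Evaluate successive powers at the divisors of 348:
23^1 ≡ 23 (mod 349)
23^2 ≡ 180 (mod 349)
23^3 ≡ 301 (mod 349)
23^4 ≡ 292 (mod 349)
23^6 ≡ 210 (mod 349)
23^12 ≡ 126 (mod 349)
23^29 ≡ 226 (mod 349)
23^58 ≡ 122 (mod 349)
23^87 ≡ 1 (mod 349) ✓
So ord_349(23) = 87.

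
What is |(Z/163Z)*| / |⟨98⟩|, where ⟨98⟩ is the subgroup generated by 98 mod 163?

3

Since 98 ∈ (Z/163Z)^×, its order divides φ(163) = 163 − 1 = 162 = 2 · 3^4.
Divisors of 162: 1, 2, 3, 6, 9, 18, 27, 54, 81, 162.
Evaluate successive powers at the divisors of 162:
98^1 ≡ 98 (mod 163)
98^2 ≡ 150 (mod 163)
98^3 ≡ 30 (mod 163)
98^6 ≡ 85 (mod 163)
98^9 ≡ 105 (mod 163)
98^18 ≡ 104 (mod 163)
98^27 ≡ 162 (mod 163)
98^54 ≡ 1 (mod 163) ✓
Thus |⟨98⟩| = ord(98) = 54.
The index is φ(163) / ord(98) = 162 / 54 = 3.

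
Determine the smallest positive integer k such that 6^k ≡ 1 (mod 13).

12

Since 6 ∈ (Z/13Z)^×, its order divides φ(13) = 13 − 1 = 12 = 2^2 · 3.
Divisors of 12: 1, 2, 3, 4, 6, 12.
Check 6^d mod 13 for each divisor in increasing order:
6^1 ≡ 6
6^2 ≡ 10
6^3 ≡ 8
6^4 ≡ 9
6^6 ≡ 12
6^12 ≡ 1
So ord_13(6) = 12.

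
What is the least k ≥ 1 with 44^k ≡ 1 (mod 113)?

8

The order of 44 must divide φ(113) = 113 − 1 = 112 = 2^4 · 7.
Divisors of 112: 1, 2, 4, 7, 8, 14, 16, 28, 56, 112.
Compute 44^d (mod 113) for the divisors d until we hit 1:
44^1 ≡ 44
44^2 ≡ 15
44^4 ≡ 112
44^7 ≡ 18
44^8 ≡ 1
The smallest such exponent is 8, so the order of 44 is 8.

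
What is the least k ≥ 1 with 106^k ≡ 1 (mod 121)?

By Lagrange's theorem, ord_121(106) divides φ(121) = φ(11^2) = 11·(11−1) = 110 = 2 · 5 · 11.
Divisors of 110: 1, 2, 5, 10, 11, 22, 55, 110.
Test each divisor d:
106^1 ≡ 106 (mod 121)
106^2 ≡ 104 (mod 121)
106^5 ≡ 21 (mod 121)
106^10 ≡ 78 (mod 121)
106^11 ≡ 40 (mod 121)
106^22 ≡ 27 (mod 121)
106^55 ≡ 120 (mod 121)
106^110 ≡ 1 (mod 121) ✓
Hence ord(106) = 110.

110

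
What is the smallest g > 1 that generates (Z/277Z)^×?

φ(277) = 277 − 1 = 276 = 2^2 · 3 · 23.
Test candidates g = 2, 3, … against the prime factors q ∈ {2, 3, 23} of φ(277): g is a generator iff g^(276/q) ≢ 1 for every such q.
g = 2: 2^138 ≡ 276; 2^92 ≡ 1 — hits 1, so not a primitive root.
g = 3: 3^138 ≡ 1 — hits 1, so not a primitive root.
g = 4: 4^138 ≡ 1 — hits 1, so not a primitive root.
g = 5: 5^138 ≡ 276; 5^92 ≡ 116; 5^12 ≡ 27 — none is 1, so 5 is a primitive root.
Hence the least primitive root of 277 is 5.

5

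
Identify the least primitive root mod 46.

5

φ(46) = φ(2)·φ(23) = 1·22 = 22 = 2 · 11.
Test candidates g = 2, 3, … against the prime factors q ∈ {2, 11} of φ(46): g is a generator iff g^(22/q) ≢ 1 for every such q.
g = 2: gcd(2, 46) = 2 > 1, not a unit — skip.
g = 3: 3^11 ≡ 1 — hits 1, so not a primitive root.
g = 4: gcd(4, 46) = 2 > 1, not a unit — skip.
g = 5: 5^11 ≡ 45; 5^2 ≡ 25 — none is 1, so 5 is a primitive root.
Hence the least primitive root of 46 is 5.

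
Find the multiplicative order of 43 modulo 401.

By Lagrange's theorem, ord_401(43) divides φ(401) = 401 − 1 = 400 = 2^4 · 5^2.
Divisors of 400: 1, 2, 4, 5, 8, 10, 16, 20, 25, 40, 50, 80, 100, 200, 400.
Test each divisor d:
43^1 ≡ 43 (mod 401)
43^2 ≡ 245 (mod 401)
43^4 ≡ 276 (mod 401)
43^5 ≡ 239 (mod 401)
43^8 ≡ 387 (mod 401)
43^10 ≡ 179 (mod 401)
43^16 ≡ 196 (mod 401)
43^20 ≡ 362 (mod 401)
43^25 ≡ 303 (mod 401)
43^40 ≡ 318 (mod 401)
43^50 ≡ 381 (mod 401)
43^80 ≡ 72 (mod 401)
43^100 ≡ 400 (mod 401)
43^200 ≡ 1 (mod 401) ✓
So ord_401(43) = 200.

200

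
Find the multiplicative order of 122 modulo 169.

The order of 122 must divide φ(169) = φ(13^2) = 13·(13−1) = 156 = 2^2 · 3 · 13.
Divisors of 156: 1, 2, 3, 4, 6, 12, 13, 26, 39, 52, 78, 156.
Compute 122^d (mod 169) for the divisors d until we hit 1:
122^1 ≡ 122
122^2 ≡ 12
122^3 ≡ 112
122^4 ≡ 144
122^6 ≡ 38
122^12 ≡ 92
122^13 ≡ 70
122^26 ≡ 168
122^39 ≡ 99
122^52 ≡ 1
Hence ord(122) = 52.

52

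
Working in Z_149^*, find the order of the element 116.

74

Since 116 ∈ (Z/149Z)^×, its order divides φ(149) = 149 − 1 = 148 = 2^2 · 37.
Divisors of 148: 1, 2, 4, 37, 74, 148.
Check 116^d mod 149 for each divisor in increasing order:
116^1 ≡ 116 (mod 149)
116^2 ≡ 46 (mod 149)
116^4 ≡ 30 (mod 149)
116^37 ≡ 148 (mod 149)
116^74 ≡ 1 (mod 149) ✓
The smallest such exponent is 74, so the order of 116 is 74.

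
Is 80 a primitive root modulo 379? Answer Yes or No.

φ(379) = 379 − 1 = 378 = 2 · 3^3 · 7.
An element g generates (Z/379Z)^× iff g^(378/q) ≢ 1 (mod 379) for each prime q ∈ {2, 3, 7}.
80^189 ≡ 1 (mod 379)  [q = 2: ≡ 1 ✗]
80^126 ≡ 327 (mod 379)  [q = 3: ≢ 1 ✓]
80^54 ≡ 125 (mod 379)  [q = 7: ≢ 1 ✓]
The check at q = 2 fails, so 80 generates a proper subgroup.

No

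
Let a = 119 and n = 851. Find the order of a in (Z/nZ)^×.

132

The order of 119 must divide φ(851) = φ(23·37) = (23−1)·(37−1) = 22·36 = 792 = 2^3 · 3^2 · 11.
Divisors of 792: 1, 2, 3, 4, 6, 8, 9, 11, 12, 18, 22, 24, 33, 36, 44, 66, 72, 88, 99, 132, 198, 264, 396, 792.
Evaluate successive powers at the divisors of 792:
119^1 ≡ 119 (mod 851)
119^2 ≡ 545 (mod 851)
119^3 ≡ 179 (mod 851)
119^4 ≡ 26 (mod 851)
119^6 ≡ 554 (mod 851)
119^8 ≡ 676 (mod 851)
119^9 ≡ 450 (mod 851)
119^11 ≡ 162 (mod 851)
119^12 ≡ 556 (mod 851)
119^18 ≡ 813 (mod 851)
119^22 ≡ 714 (mod 851)
119^24 ≡ 223 (mod 851)
119^33 ≡ 783 (mod 851)
119^36 ≡ 593 (mod 851)
119^44 ≡ 47 (mod 851)
119^66 ≡ 369 (mod 851)
119^72 ≡ 186 (mod 851)
119^88 ≡ 507 (mod 851)
119^99 ≡ 438 (mod 851)
119^132 ≡ 1 (mod 851) ✓
So ord_851(119) = 132.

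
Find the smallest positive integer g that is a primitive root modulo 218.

11

φ(218) = φ(2)·φ(109) = 1·108 = 108 = 2^2 · 3^3.
Test candidates g = 2, 3, … against the prime factors q ∈ {2, 3} of φ(218): g is a generator iff g^(108/q) ≢ 1 for every such q.
g = 2: gcd(2, 218) = 2 > 1, not a unit — skip.
g = 3: 3^54 ≡ 1 — hits 1, so not a primitive root.
g = 4: gcd(4, 218) = 2 > 1, not a unit — skip.
g = 5: 5^54 ≡ 1 — hits 1, so not a primitive root.
g = 6: gcd(6, 218) = 2 > 1, not a unit — skip.
g = 7: 7^54 ≡ 1 — hits 1, so not a primitive root.
g = 8: gcd(8, 218) = 2 > 1, not a unit — skip.
g = 9: 9^54 ≡ 1 — hits 1, so not a primitive root.
g = 10: gcd(10, 218) = 2 > 1, not a unit — skip.
g = 11: 11^54 ≡ 217; 11^36 ≡ 45 — none is 1, so 11 is a primitive root.
Hence the least primitive root of 218 is 11.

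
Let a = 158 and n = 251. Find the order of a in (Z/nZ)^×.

Since 158 ∈ (Z/251Z)^×, its order divides φ(251) = 251 − 1 = 250 = 2 · 5^3.
Divisors of 250: 1, 2, 5, 10, 25, 50, 125, 250.
Evaluate successive powers at the divisors of 250:
158^1 ≡ 158
158^2 ≡ 115
158^5 ≡ 226
158^10 ≡ 123
158^25 ≡ 32
158^50 ≡ 20
158^125 ≡ 250
158^250 ≡ 1
Hence ord(158) = 250.

250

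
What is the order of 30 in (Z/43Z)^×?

ord(30) | φ(43) = 43 − 1 = 42 = 2 · 3 · 7.
Divisors of 42: 1, 2, 3, 6, 7, 14, 21, 42.
Compute 30^d (mod 43) for the divisors d until we hit 1:
30^1 ≡ 30
30^2 ≡ 40
30^3 ≡ 39
30^6 ≡ 16
30^7 ≡ 7
30^14 ≡ 6
30^21 ≡ 42
30^42 ≡ 1
Therefore the multiplicative order of 30 modulo 43 is 42.

42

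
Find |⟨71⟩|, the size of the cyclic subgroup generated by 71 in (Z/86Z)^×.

ord(71) | φ(86) = φ(2)·φ(43) = 1·42 = 42 = 2 · 3 · 7.
Divisors of 42: 1, 2, 3, 6, 7, 14, 21, 42.
Compute 71^d (mod 86) for the divisors d until we hit 1:
71^1 ≡ 71 (mod 86)
71^2 ≡ 53 (mod 86)
71^3 ≡ 65 (mod 86)
71^6 ≡ 11 (mod 86)
71^7 ≡ 7 (mod 86)
71^14 ≡ 49 (mod 86)
71^21 ≡ 85 (mod 86)
71^42 ≡ 1 (mod 86) ✓
So ord_86(71) = 42.

42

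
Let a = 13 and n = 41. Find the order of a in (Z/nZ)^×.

40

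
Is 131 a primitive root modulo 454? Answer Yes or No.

No

φ(454) = φ(2)·φ(227) = 1·226 = 226 = 2 · 113.
Test 131^(226/q) mod 454 for each prime factor q of 226:
131^113 ≡ 1 (mod 454)  [q = 2: ≡ 1 ✗]
131^2 ≡ 363 (mod 454)  [q = 113: ≢ 1 ✓]
131^113 ≡ 1 shows ord(131) | 113, strictly less than φ(454); not a primitive root.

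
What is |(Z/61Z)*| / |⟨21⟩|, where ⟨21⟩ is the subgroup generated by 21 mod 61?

5

By Lagrange's theorem, ord_61(21) divides φ(61) = 61 − 1 = 60 = 2^2 · 3 · 5.
Divisors of 60: 1, 2, 3, 4, 5, 6, 10, 12, 15, 20, 30, 60.
Evaluate successive powers at the divisors of 60:
21^1 ≡ 21
21^2 ≡ 14
21^3 ≡ 50
21^4 ≡ 13
21^5 ≡ 29
21^6 ≡ 60
21^10 ≡ 48
21^12 ≡ 1
So ord_61(21) = 12, hence |⟨21⟩| = 12.
Index = |(Z/61Z)^×| / |⟨21⟩| = 60 / 12 = 5.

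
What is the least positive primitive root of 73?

5

φ(73) = 73 − 1 = 72 = 2^3 · 3^2.
Test candidates g = 2, 3, … against the prime factors q ∈ {2, 3} of φ(73): g is a generator iff g^(72/q) ≢ 1 for every such q.
g = 2: 2^36 ≡ 1 — hits 1, so not a primitive root.
g = 3: 3^36 ≡ 1 — hits 1, so not a primitive root.
g = 4: 4^36 ≡ 1 — hits 1, so not a primitive root.
g = 5: 5^36 ≡ 72; 5^24 ≡ 8 — none is 1, so 5 is a primitive root.
So 5 is the smallest generator of (Z/73Z)^×.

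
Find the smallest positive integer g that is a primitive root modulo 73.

5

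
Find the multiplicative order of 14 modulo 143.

5

Since 14 ∈ (Z/143Z)^×, its order divides φ(143) = φ(11·13) = (11−1)·(13−1) = 10·12 = 120 = 2^3 · 3 · 5.
Divisors of 120: 1, 2, 3, 4, 5, 6, 8, 10, 12, 15, 20, 24, 30, 40, 60, 120.
Test each divisor d:
14^1 ≡ 14 (mod 143)
14^2 ≡ 53 (mod 143)
14^3 ≡ 27 (mod 143)
14^4 ≡ 92 (mod 143)
14^5 ≡ 1 (mod 143) ✓
Hence ord(14) = 5.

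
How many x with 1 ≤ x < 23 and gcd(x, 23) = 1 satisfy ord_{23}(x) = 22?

10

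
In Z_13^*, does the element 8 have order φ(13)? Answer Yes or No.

No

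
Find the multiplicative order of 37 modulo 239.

238

Since 37 ∈ (Z/239Z)^×, its order divides φ(239) = 239 − 1 = 238 = 2 · 7 · 17.
Divisors of 238: 1, 2, 7, 14, 17, 34, 119, 238.
Compute 37^d (mod 239) for the divisors d until we hit 1:
37^1 ≡ 37 (mod 239)
37^2 ≡ 174 (mod 239)
37^7 ≡ 199 (mod 239)
37^14 ≡ 166 (mod 239)
37^17 ≡ 139 (mod 239)
37^34 ≡ 201 (mod 239)
37^119 ≡ 238 (mod 239)
37^238 ≡ 1 (mod 239) ✓
Hence ord(37) = 238.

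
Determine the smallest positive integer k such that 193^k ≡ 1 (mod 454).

Since 193 ∈ (Z/454Z)^×, its order divides φ(454) = φ(2)·φ(227) = 1·226 = 226 = 2 · 113.
Divisors of 226: 1, 2, 113, 226.
Compute 193^d (mod 454) for the divisors d until we hit 1:
193^1 ≡ 193 (mod 454)
193^2 ≡ 21 (mod 454)
193^113 ≡ 453 (mod 454)
193^226 ≡ 1 (mod 454) ✓
Hence ord(193) = 226.

226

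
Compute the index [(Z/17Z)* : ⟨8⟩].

By Lagrange's theorem, ord_17(8) divides φ(17) = 17 − 1 = 16 = 2^4.
Divisors of 16: 1, 2, 4, 8, 16.
Test each divisor d:
8^1 ≡ 8 (mod 17)
8^2 ≡ 13 (mod 17)
8^4 ≡ 16 (mod 17)
8^8 ≡ 1 (mod 17) ✓
Thus |⟨8⟩| = ord(8) = 8.
[(Z/17Z)^× : ⟨8⟩] = 16/8 = 2.

2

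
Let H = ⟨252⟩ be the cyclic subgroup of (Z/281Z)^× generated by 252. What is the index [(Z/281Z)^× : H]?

The order of 252 must divide φ(281) = 281 − 1 = 280 = 2^3 · 5 · 7.
Divisors of 280: 1, 2, 4, 5, 7, 8, 10, 14, 20, 28, 35, 40, 56, 70, 140, 280.
Evaluate successive powers at the divisors of 280:
252^1 ≡ 252 (mod 281)
252^2 ≡ 279 (mod 281)
252^4 ≡ 4 (mod 281)
252^5 ≡ 165 (mod 281)
252^7 ≡ 232 (mod 281)
252^8 ≡ 16 (mod 281)
252^10 ≡ 249 (mod 281)
252^14 ≡ 153 (mod 281)
252^20 ≡ 181 (mod 281)
252^28 ≡ 86 (mod 281)
252^35 ≡ 1 (mod 281) ✓
The order of 252 is 35, so the subgroup it generates has 35 elements.
The index is φ(281) / ord(252) = 280 / 35 = 8.

8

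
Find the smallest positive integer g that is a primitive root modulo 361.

φ(361) = φ(19^2) = 19·(19−1) = 342 = 2 · 3^2 · 19.
Test candidates g = 2, 3, … against the prime factors q ∈ {2, 3, 19} of φ(361): g is a generator iff g^(342/q) ≢ 1 for every such q.
g = 2: 2^171 ≡ 360; 2^114 ≡ 292; 2^18 ≡ 58 — none is 1, so 2 is a primitive root.
The smallest primitive root modulo 361 is 2.

2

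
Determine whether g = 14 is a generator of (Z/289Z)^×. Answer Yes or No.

Yes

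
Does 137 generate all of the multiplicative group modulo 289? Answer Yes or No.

φ(289) = φ(17^2) = 17·(17−1) = 272 = 2^4 · 17.
137 is a primitive root mod 289 iff 137^(φ(289)/q) ≢ 1 for every prime q | φ(289), i.e. q ∈ {2, 17}.
137^136 ≡ 1 (mod 289)  [q = 2: ≡ 1 ✗]
137^16 ≡ 154 (mod 289)  [q = 17: ≢ 1 ✓]
Since 137^136 ≡ 1, the order of 137 divides 136 < 272, so 137 is not a primitive root.

No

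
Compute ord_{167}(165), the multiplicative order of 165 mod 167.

166

The order of 165 must divide φ(167) = 167 − 1 = 166 = 2 · 83.
Divisors of 166: 1, 2, 83, 166.
Test each divisor d:
165^1 ≡ 165 (mod 167)
165^2 ≡ 4 (mod 167)
165^83 ≡ 166 (mod 167)
165^166 ≡ 1 (mod 167) ✓
Therefore the multiplicative order of 165 modulo 167 is 166.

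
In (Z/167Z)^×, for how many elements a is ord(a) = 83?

82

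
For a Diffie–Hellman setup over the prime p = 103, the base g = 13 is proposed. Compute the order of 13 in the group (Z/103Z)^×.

17

By Lagrange's theorem, ord_103(13) divides φ(103) = 103 − 1 = 102 = 2 · 3 · 17.
Divisors of 102: 1, 2, 3, 6, 17, 34, 51, 102.
Check 13^d mod 103 for each divisor in increasing order:
13^1 ≡ 13 (mod 103)
13^2 ≡ 66 (mod 103)
13^3 ≡ 34 (mod 103)
13^6 ≡ 23 (mod 103)
13^17 ≡ 1 (mod 103) ✓
Hence ord(13) = 17.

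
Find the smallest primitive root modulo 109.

6

φ(109) = 109 − 1 = 108 = 2^2 · 3^3.
Test candidates g = 2, 3, … against the prime factors q ∈ {2, 3} of φ(109): g is a generator iff g^(108/q) ≢ 1 for every such q.
g = 2: 2^54 ≡ 108; 2^36 ≡ 1 — hits 1, so not a primitive root.
g = 3: 3^54 ≡ 1 — hits 1, so not a primitive root.
g = 4: 4^54 ≡ 1 — hits 1, so not a primitive root.
g = 5: 5^54 ≡ 1 — hits 1, so not a primitive root.
g = 6: 6^54 ≡ 108; 6^36 ≡ 63 — none is 1, so 6 is a primitive root.
Hence the least primitive root of 109 is 6.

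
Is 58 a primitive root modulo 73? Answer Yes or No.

Yes

φ(73) = 73 − 1 = 72 = 2^3 · 3^2.
It suffices to check that the order of 58 is not a proper divisor of 72: compute 58^(72/q) for q ∈ {2, 3}.
58^36 ≡ 72 (mod 73)  [q = 2: ≢ 1 ✓]
58^24 ≡ 8 (mod 73)  [q = 3: ≢ 1 ✓]
Every test exponent gives a nontrivial residue, hence 58 generates the full group.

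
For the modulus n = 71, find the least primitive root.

φ(71) = 71 − 1 = 70 = 2 · 5 · 7.
Test candidates g = 2, 3, … against the prime factors q ∈ {2, 5, 7} of φ(71): g is a generator iff g^(70/q) ≢ 1 for every such q.
g = 2: 2^35 ≡ 1 — hits 1, so not a primitive root.
g = 3: 3^35 ≡ 1 — hits 1, so not a primitive root.
g = 4: 4^35 ≡ 1 — hits 1, so not a primitive root.
g = 5: 5^35 ≡ 1 — hits 1, so not a primitive root.
g = 6: 6^35 ≡ 1 — hits 1, so not a primitive root.
g = 7: 7^35 ≡ 70; 7^14 ≡ 54; 7^10 ≡ 45 — none is 1, so 7 is a primitive root.
Hence the least primitive root of 71 is 7.

7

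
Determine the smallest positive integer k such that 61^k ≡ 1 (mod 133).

By Lagrange's theorem, ord_133(61) divides φ(133) = φ(7·19) = (7−1)·(19−1) = 6·18 = 108 = 2^2 · 3^3.
Divisors of 108: 1, 2, 3, 4, 6, 9, 12, 18, 27, 36, 54, 108.
Evaluate successive powers at the divisors of 108:
61^1 ≡ 61
61^2 ≡ 130
61^3 ≡ 83
61^4 ≡ 9
61^6 ≡ 106
61^9 ≡ 20
61^12 ≡ 64
61^18 ≡ 1
Therefore the multiplicative order of 61 modulo 133 is 18.

18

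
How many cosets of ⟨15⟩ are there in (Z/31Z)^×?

The order of 15 must divide φ(31) = 31 − 1 = 30 = 2 · 3 · 5.
Divisors of 30: 1, 2, 3, 5, 6, 10, 15, 30.
Check 15^d mod 31 for each divisor in increasing order:
15^1 ≡ 15 (mod 31)
15^2 ≡ 8 (mod 31)
15^3 ≡ 27 (mod 31)
15^5 ≡ 30 (mod 31)
15^6 ≡ 16 (mod 31)
15^10 ≡ 1 (mod 31) ✓
So ord_31(15) = 10, hence |⟨15⟩| = 10.
The index is φ(31) / ord(15) = 30 / 10 = 3.

3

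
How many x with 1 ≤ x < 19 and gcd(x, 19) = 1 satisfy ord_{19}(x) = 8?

φ(19) = 19 − 1 = 18 = 2 · 3^2.
Since (Z/19Z)^× is cyclic of order 18, the number of elements of order d is φ(d) when d | 18 and 0 otherwise.
8 does not divide 18, so no element of (Z/19Z)^× has order 8.

0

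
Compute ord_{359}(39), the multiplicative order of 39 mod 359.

The order of 39 must divide φ(359) = 359 − 1 = 358 = 2 · 179.
Divisors of 358: 1, 2, 179, 358.
Compute 39^d (mod 359) for the divisors d until we hit 1:
39^1 ≡ 39 (mod 359)
39^2 ≡ 85 (mod 359)
39^179 ≡ 358 (mod 359)
39^358 ≡ 1 (mod 359) ✓
Hence ord(39) = 358.

358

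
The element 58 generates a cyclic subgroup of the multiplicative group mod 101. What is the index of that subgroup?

4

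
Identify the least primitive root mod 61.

φ(61) = 61 − 1 = 60 = 2^2 · 3 · 5.
Test candidates g = 2, 3, … against the prime factors q ∈ {2, 3, 5} of φ(61): g is a generator iff g^(60/q) ≢ 1 for every such q.
g = 2: 2^30 ≡ 60; 2^20 ≡ 47; 2^12 ≡ 9 — none is 1, so 2 is a primitive root.
Hence the least primitive root of 61 is 2.

2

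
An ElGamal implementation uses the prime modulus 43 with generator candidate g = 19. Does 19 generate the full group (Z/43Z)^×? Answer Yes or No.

Yes

φ(43) = 43 − 1 = 42 = 2 · 3 · 7.
19 is a primitive root mod 43 iff 19^(φ(43)/q) ≢ 1 for every prime q | φ(43), i.e. q ∈ {2, 3, 7}.
19^21 ≡ 42 (mod 43)  [q = 2: ≢ 1 ✓]
19^14 ≡ 36 (mod 43)  [q = 3: ≢ 1 ✓]
19^6 ≡ 11 (mod 43)  [q = 7: ≢ 1 ✓]
Every test exponent gives a nontrivial residue, hence 19 generates the full group.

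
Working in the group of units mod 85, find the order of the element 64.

Since 64 ∈ (Z/85Z)^×, its order divides φ(85) = φ(5·17) = (5−1)·(17−1) = 4·16 = 64 = 2^6.
Divisors of 64: 1, 2, 4, 8, 16, 32, 64.
Test each divisor d:
64^1 ≡ 64 (mod 85)
64^2 ≡ 16 (mod 85)
64^4 ≡ 1 (mod 85) ✓
Hence ord(64) = 4.

4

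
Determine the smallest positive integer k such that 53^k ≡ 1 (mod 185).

36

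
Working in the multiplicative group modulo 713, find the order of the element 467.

By Lagrange's theorem, ord_713(467) divides φ(713) = φ(23·31) = (23−1)·(31−1) = 22·30 = 660 = 2^2 · 3 · 5 · 11.
Divisors of 660: 1, 2, 3, 4, 5, 6, 10, 11, 12, 15, 20, 22, 30, 33, 44, 55, 60, 66, 110, 132, 165, 220, 330, 660.
Check 467^d mod 713 for each divisor in increasing order:
467^1 ≡ 467 (mod 713)
467^2 ≡ 624 (mod 713)
467^3 ≡ 504 (mod 713)
467^4 ≡ 78 (mod 713)
467^5 ≡ 63 (mod 713)
467^6 ≡ 188 (mod 713)
467^10 ≡ 404 (mod 713)
467^11 ≡ 436 (mod 713)
467^12 ≡ 407 (mod 713)
467^15 ≡ 497 (mod 713)
467^20 ≡ 652 (mod 713)
467^22 ≡ 438 (mod 713)
467^30 ≡ 311 (mod 713)
467^33 ≡ 597 (mod 713)
467^44 ≡ 47 (mod 713)
467^55 ≡ 528 (mod 713)
467^60 ≡ 466 (mod 713)
467^66 ≡ 622 (mod 713)
467^110 ≡ 1 (mod 713) ✓
Therefore the multiplicative order of 467 modulo 713 is 110.

110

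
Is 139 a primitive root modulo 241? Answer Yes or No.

No

φ(241) = 241 − 1 = 240 = 2^4 · 3 · 5.
139 is a primitive root mod 241 iff 139^(φ(241)/q) ≢ 1 for every prime q | φ(241), i.e. q ∈ {2, 3, 5}.
139^120 ≡ 240 (mod 241)  [q = 2: ≢ 1 ✓]
139^80 ≡ 1 (mod 241)  [q = 3: ≡ 1 ✗]
139^48 ≡ 205 (mod 241)  [q = 5: ≢ 1 ✓]
Since 139^80 ≡ 1, the order of 139 divides 80 < 240, so 139 is not a primitive root.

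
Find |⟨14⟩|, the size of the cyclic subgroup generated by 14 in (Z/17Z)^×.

16

By Lagrange's theorem, ord_17(14) divides φ(17) = 17 − 1 = 16 = 2^4.
Divisors of 16: 1, 2, 4, 8, 16.
Check 14^d mod 17 for each divisor in increasing order:
14^1 ≡ 14
14^2 ≡ 9
14^4 ≡ 13
14^8 ≡ 16
14^16 ≡ 1
Therefore the multiplicative order of 14 modulo 17 is 16.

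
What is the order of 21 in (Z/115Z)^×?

By Lagrange's theorem, ord_115(21) divides φ(115) = φ(5·23) = (5−1)·(23−1) = 4·22 = 88 = 2^3 · 11.
Divisors of 88: 1, 2, 4, 8, 11, 22, 44, 88.
Test each divisor d:
21^1 ≡ 21
21^2 ≡ 96
21^4 ≡ 16
21^8 ≡ 26
21^11 ≡ 91
21^22 ≡ 1
Hence ord(21) = 22.

22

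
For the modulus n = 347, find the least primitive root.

2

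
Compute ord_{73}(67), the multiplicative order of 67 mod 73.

36

ord(67) | φ(73) = 73 − 1 = 72 = 2^3 · 3^2.
Divisors of 72: 1, 2, 3, 4, 6, 8, 9, 12, 18, 24, 36, 72.
Compute 67^d (mod 73) for the divisors d until we hit 1:
67^1 ≡ 67 (mod 73)
67^2 ≡ 36 (mod 73)
67^3 ≡ 3 (mod 73)
67^4 ≡ 55 (mod 73)
67^6 ≡ 9 (mod 73)
67^8 ≡ 32 (mod 73)
67^9 ≡ 27 (mod 73)
67^12 ≡ 8 (mod 73)
67^18 ≡ 72 (mod 73)
67^24 ≡ 64 (mod 73)
67^36 ≡ 1 (mod 73) ✓
So ord_73(67) = 36.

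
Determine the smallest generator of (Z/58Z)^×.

φ(58) = φ(2)·φ(29) = 1·28 = 28 = 2^2 · 7.
g is a primitive root iff g^(28/q) ≢ 1 (mod 58) for each prime q ∈ {2, 7}.
g = 2: gcd(2, 58) = 2 > 1, not a unit — skip.
g = 3: 3^14 ≡ 57; 3^4 ≡ 23 — none is 1, so 3 is a primitive root.
So 3 is the smallest generator of (Z/58Z)^×.

3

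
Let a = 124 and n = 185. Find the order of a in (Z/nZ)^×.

Since 124 ∈ (Z/185Z)^×, its order divides φ(185) = φ(5·37) = (5−1)·(37−1) = 4·36 = 144 = 2^4 · 3^2.
Divisors of 144: 1, 2, 3, 4, 6, 8, 9, 12, 16, 18, 24, 36, 48, 72, 144.
Check 124^d mod 185 for each divisor in increasing order:
124^1 ≡ 124 (mod 185)
124^2 ≡ 21 (mod 185)
124^3 ≡ 14 (mod 185)
124^4 ≡ 71 (mod 185)
124^6 ≡ 11 (mod 185)
124^8 ≡ 46 (mod 185)
124^9 ≡ 154 (mod 185)
124^12 ≡ 121 (mod 185)
124^16 ≡ 81 (mod 185)
124^18 ≡ 36 (mod 185)
124^24 ≡ 26 (mod 185)
124^36 ≡ 1 (mod 185) ✓
Hence ord(124) = 36.

36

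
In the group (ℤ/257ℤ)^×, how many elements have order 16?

8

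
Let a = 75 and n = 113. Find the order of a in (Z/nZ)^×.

By Lagrange's theorem, ord_113(75) divides φ(113) = 113 − 1 = 112 = 2^4 · 7.
Divisors of 112: 1, 2, 4, 7, 8, 14, 16, 28, 56, 112.
Test each divisor d:
75^1 ≡ 75 (mod 113)
75^2 ≡ 88 (mod 113)
75^4 ≡ 60 (mod 113)
75^7 ≡ 48 (mod 113)
75^8 ≡ 97 (mod 113)
75^14 ≡ 44 (mod 113)
75^16 ≡ 30 (mod 113)
75^28 ≡ 15 (mod 113)
75^56 ≡ 112 (mod 113)
75^112 ≡ 1 (mod 113) ✓
The smallest such exponent is 112, so the order of 75 is 112.

112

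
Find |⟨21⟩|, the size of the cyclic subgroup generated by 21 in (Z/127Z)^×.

63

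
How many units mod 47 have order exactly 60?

0

φ(47) = 47 − 1 = 46 = 2 · 23.
(Z/47Z)^× is cyclic (|G| = 46); a cyclic group of order m has exactly φ(d) elements of each order d | m, and none otherwise.
Since 60 ∤ 46, the count is 0.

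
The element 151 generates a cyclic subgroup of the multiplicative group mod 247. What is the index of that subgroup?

54

ord(151) | φ(247) = φ(13·19) = (13−1)·(19−1) = 12·18 = 216 = 2^3 · 3^3.
Divisors of 216: 1, 2, 3, 4, 6, 8, 9, 12, 18, 24, 27, 36, 54, 72, 108, 216.
Test each divisor d:
151^1 ≡ 151 (mod 247)
151^2 ≡ 77 (mod 247)
151^3 ≡ 18 (mod 247)
151^4 ≡ 1 (mod 247) ✓
The order of 151 is 4, so the subgroup it generates has 4 elements.
The index is φ(247) / ord(151) = 216 / 4 = 54.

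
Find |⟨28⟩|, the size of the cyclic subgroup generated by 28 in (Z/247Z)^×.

36

ord(28) | φ(247) = φ(13·19) = (13−1)·(19−1) = 12·18 = 216 = 2^3 · 3^3.
Divisors of 216: 1, 2, 3, 4, 6, 8, 9, 12, 18, 24, 27, 36, 54, 72, 108, 216.
Check 28^d mod 247 for each divisor in increasing order:
28^1 ≡ 28
28^2 ≡ 43
28^3 ≡ 216
28^4 ≡ 120
28^6 ≡ 220
28^8 ≡ 74
28^9 ≡ 96
28^12 ≡ 235
28^18 ≡ 77
28^24 ≡ 144
28^27 ≡ 229
28^36 ≡ 1
Therefore the multiplicative order of 28 modulo 247 is 36.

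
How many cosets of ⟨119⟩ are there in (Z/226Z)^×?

Since 119 ∈ (Z/226Z)^×, its order divides φ(226) = φ(2)·φ(113) = 1·112 = 112 = 2^4 · 7.
Divisors of 112: 1, 2, 4, 7, 8, 14, 16, 28, 56, 112.
Check 119^d mod 226 for each divisor in increasing order:
119^1 ≡ 119
119^2 ≡ 149
119^4 ≡ 53
119^7 ≡ 35
119^8 ≡ 97
119^14 ≡ 95
119^16 ≡ 143
119^28 ≡ 211
119^56 ≡ 225
119^112 ≡ 1
Thus |⟨119⟩| = ord(119) = 112.
[(Z/226Z)^× : ⟨119⟩] = 112/112 = 1.

1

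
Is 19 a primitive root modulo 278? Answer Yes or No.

φ(278) = φ(2)·φ(139) = 1·138 = 138 = 2 · 3 · 23.
An element g generates (Z/278Z)^× iff g^(138/q) ≢ 1 (mod 278) for each prime q ∈ {2, 3, 23}.
19^69 ≡ 277 (mod 278)  [q = 2: ≢ 1 ✓]
19^46 ≡ 235 (mod 278)  [q = 3: ≢ 1 ✓]
19^6 ≡ 219 (mod 278)  [q = 23: ≢ 1 ✓]
None equal 1, so ord_278(19) = 138: 19 is a primitive root.

Yes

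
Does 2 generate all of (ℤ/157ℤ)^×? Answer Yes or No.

No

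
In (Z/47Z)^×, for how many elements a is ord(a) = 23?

φ(47) = 47 − 1 = 46 = 2 · 23.
In a cyclic group of order 46, there are φ(d) elements of order d for each divisor d of 46, and zero for non-divisors.
23 | 46, and φ(23) = 23 − 1 = 22.

22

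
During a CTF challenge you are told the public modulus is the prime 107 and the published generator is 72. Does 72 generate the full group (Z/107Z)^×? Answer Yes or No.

Yes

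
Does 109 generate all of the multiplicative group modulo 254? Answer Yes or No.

Yes

φ(254) = φ(2)·φ(127) = 1·126 = 126 = 2 · 3^2 · 7.
An element g generates (Z/254Z)^× iff g^(126/q) ≢ 1 (mod 254) for each prime q ∈ {2, 3, 7}.
109^63 ≡ 253 (mod 254)  [q = 2: ≢ 1 ✓]
109^42 ≡ 19 (mod 254)  [q = 3: ≢ 1 ✓]
109^18 ≡ 129 (mod 254)  [q = 7: ≢ 1 ✓]
Every test exponent gives a nontrivial residue, hence 109 generates the full group.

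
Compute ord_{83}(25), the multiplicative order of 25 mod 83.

By Lagrange's theorem, ord_83(25) divides φ(83) = 83 − 1 = 82 = 2 · 41.
Divisors of 82: 1, 2, 41, 82.
Compute 25^d (mod 83) for the divisors d until we hit 1:
25^1 ≡ 25 (mod 83)
25^2 ≡ 44 (mod 83)
25^41 ≡ 1 (mod 83) ✓
The smallest such exponent is 41, so the order of 25 is 41.

41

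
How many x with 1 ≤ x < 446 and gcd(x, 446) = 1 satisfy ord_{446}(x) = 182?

0

φ(446) = φ(2)·φ(223) = 1·222 = 222 = 2 · 3 · 37.
Since (Z/446Z)^× is cyclic of order 222, the number of elements of order d is φ(d) when d | 222 and 0 otherwise.
Since 182 ∤ 222, the count is 0.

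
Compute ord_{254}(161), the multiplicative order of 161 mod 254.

63

By Lagrange's theorem, ord_254(161) divides φ(254) = φ(2)·φ(127) = 1·126 = 126 = 2 · 3^2 · 7.
Divisors of 126: 1, 2, 3, 6, 7, 9, 14, 18, 21, 42, 63, 126.
Check 161^d mod 254 for each divisor in increasing order:
161^1 ≡ 161 (mod 254)
161^2 ≡ 13 (mod 254)
161^3 ≡ 61 (mod 254)
161^6 ≡ 165 (mod 254)
161^7 ≡ 149 (mod 254)
161^9 ≡ 159 (mod 254)
161^14 ≡ 103 (mod 254)
161^18 ≡ 135 (mod 254)
161^21 ≡ 107 (mod 254)
161^42 ≡ 19 (mod 254)
161^63 ≡ 1 (mod 254) ✓
Therefore the multiplicative order of 161 modulo 254 is 63.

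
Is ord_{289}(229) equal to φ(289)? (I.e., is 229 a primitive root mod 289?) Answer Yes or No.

No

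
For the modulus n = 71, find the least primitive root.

φ(71) = 71 − 1 = 70 = 2 · 5 · 7.
Test candidates g = 2, 3, … against the prime factors q ∈ {2, 5, 7} of φ(71): g is a generator iff g^(70/q) ≢ 1 for every such q.
g = 2: 2^35 ≡ 1 — hits 1, so not a primitive root.
g = 3: 3^35 ≡ 1 — hits 1, so not a primitive root.
g = 4: 4^35 ≡ 1 — hits 1, so not a primitive root.
g = 5: 5^35 ≡ 1 — hits 1, so not a primitive root.
g = 6: 6^35 ≡ 1 — hits 1, so not a primitive root.
g = 7: 7^35 ≡ 70; 7^14 ≡ 54; 7^10 ≡ 45 — none is 1, so 7 is a primitive root.
The smallest primitive root modulo 71 is 7.

7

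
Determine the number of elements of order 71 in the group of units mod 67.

φ(67) = 67 − 1 = 66 = 2 · 3 · 11.
In a cyclic group of order 66, there are φ(d) elements of order d for each divisor d of 66, and zero for non-divisors.
Here 66 is not a multiple of 71, so there are no elements of order 71.

0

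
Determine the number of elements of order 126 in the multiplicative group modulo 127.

φ(127) = 127 − 1 = 126 = 2 · 3^2 · 7.
Since (Z/127Z)^× is cyclic of order 126, the number of elements of order d is φ(d) when d | 126 and 0 otherwise.
126 = 2 · 3^2 · 7 divides 126, and φ(126) = 36.

36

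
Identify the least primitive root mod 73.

5

φ(73) = 73 − 1 = 72 = 2^3 · 3^2.
Test candidates g = 2, 3, … against the prime factors q ∈ {2, 3} of φ(73): g is a generator iff g^(72/q) ≢ 1 for every such q.
g = 2: 2^36 ≡ 1 — hits 1, so not a primitive root.
g = 3: 3^36 ≡ 1 — hits 1, so not a primitive root.
g = 4: 4^36 ≡ 1 — hits 1, so not a primitive root.
g = 5: 5^36 ≡ 72; 5^24 ≡ 8 — none is 1, so 5 is a primitive root.
Hence the least primitive root of 73 is 5.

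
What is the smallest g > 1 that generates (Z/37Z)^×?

φ(37) = 37 − 1 = 36 = 2^2 · 3^2.
g is a primitive root iff g^(36/q) ≢ 1 (mod 37) for each prime q ∈ {2, 3}.
g = 2: 2^18 ≡ 36; 2^12 ≡ 26 — none is 1, so 2 is a primitive root.
So 2 is the smallest generator of (Z/37Z)^×.

2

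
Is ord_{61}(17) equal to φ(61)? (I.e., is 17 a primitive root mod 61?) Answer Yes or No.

Yes

φ(61) = 61 − 1 = 60 = 2^2 · 3 · 5.
17 is a primitive root mod 61 iff 17^(φ(61)/q) ≢ 1 for every prime q | φ(61), i.e. q ∈ {2, 3, 5}.
17^30 ≡ 60 (mod 61)  [q = 2: ≢ 1 ✓]
17^20 ≡ 13 (mod 61)  [q = 3: ≢ 1 ✓]
17^12 ≡ 20 (mod 61)  [q = 5: ≢ 1 ✓]
All checks pass, so 17 has order 60 and is a primitive root modulo 61.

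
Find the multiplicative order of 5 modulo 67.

22

Since 5 ∈ (Z/67Z)^×, its order divides φ(67) = 67 − 1 = 66 = 2 · 3 · 11.
Divisors of 66: 1, 2, 3, 6, 11, 22, 33, 66.
Compute 5^d (mod 67) for the divisors d until we hit 1:
5^1 ≡ 5 (mod 67)
5^2 ≡ 25 (mod 67)
5^3 ≡ 58 (mod 67)
5^6 ≡ 14 (mod 67)
5^11 ≡ 66 (mod 67)
5^22 ≡ 1 (mod 67) ✓
Hence ord(5) = 22.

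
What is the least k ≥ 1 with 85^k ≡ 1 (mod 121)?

ord(85) | φ(121) = φ(11^2) = 11·(11−1) = 110 = 2 · 5 · 11.
Divisors of 110: 1, 2, 5, 10, 11, 22, 55, 110.
Evaluate successive powers at the divisors of 110:
85^1 ≡ 85
85^2 ≡ 86
85^5 ≡ 65
85^10 ≡ 111
85^11 ≡ 118
85^22 ≡ 9
85^55 ≡ 120
85^110 ≡ 1
Hence ord(85) = 110.

110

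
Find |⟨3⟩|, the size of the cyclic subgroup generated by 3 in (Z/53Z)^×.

52

The order of 3 must divide φ(53) = 53 − 1 = 52 = 2^2 · 13.
Divisors of 52: 1, 2, 4, 13, 26, 52.
Compute 3^d (mod 53) for the divisors d until we hit 1:
3^1 ≡ 3 (mod 53)
3^2 ≡ 9 (mod 53)
3^4 ≡ 28 (mod 53)
3^13 ≡ 30 (mod 53)
3^26 ≡ 52 (mod 53)
3^52 ≡ 1 (mod 53) ✓
Therefore the multiplicative order of 3 modulo 53 is 52.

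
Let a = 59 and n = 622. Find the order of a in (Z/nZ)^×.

By Lagrange's theorem, ord_622(59) divides φ(622) = φ(2)·φ(311) = 1·310 = 310 = 2 · 5 · 31.
Divisors of 310: 1, 2, 5, 10, 31, 62, 155, 310.
Evaluate successive powers at the divisors of 310:
59^1 ≡ 59 (mod 622)
59^2 ≡ 371 (mod 622)
59^5 ≡ 609 (mod 622)
59^10 ≡ 169 (mod 622)
59^31 ≡ 275 (mod 622)
59^62 ≡ 363 (mod 622)
59^155 ≡ 621 (mod 622)
59^310 ≡ 1 (mod 622) ✓
So ord_622(59) = 310.

310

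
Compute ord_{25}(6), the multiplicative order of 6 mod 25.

The order of 6 must divide φ(25) = φ(5^2) = 5·(5−1) = 20 = 2^2 · 5.
Divisors of 20: 1, 2, 4, 5, 10, 20.
Check 6^d mod 25 for each divisor in increasing order:
6^1 ≡ 6
6^2 ≡ 11
6^4 ≡ 21
6^5 ≡ 1
The smallest such exponent is 5, so the order of 6 is 5.

5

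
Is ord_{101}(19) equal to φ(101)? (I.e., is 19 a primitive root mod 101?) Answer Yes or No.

No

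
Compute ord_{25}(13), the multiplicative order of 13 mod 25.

ord(13) | φ(25) = φ(5^2) = 5·(5−1) = 20 = 2^2 · 5.
Divisors of 20: 1, 2, 4, 5, 10, 20.
Compute 13^d (mod 25) for the divisors d until we hit 1:
13^1 ≡ 13
13^2 ≡ 19
13^4 ≡ 11
13^5 ≡ 18
13^10 ≡ 24
13^20 ≡ 1
So ord_25(13) = 20.

20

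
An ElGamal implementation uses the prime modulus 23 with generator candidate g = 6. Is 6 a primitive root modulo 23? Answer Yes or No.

φ(23) = 23 − 1 = 22 = 2 · 11.
An element g generates (Z/23Z)^× iff g^(22/q) ≢ 1 (mod 23) for each prime q ∈ {2, 11}.
6^11 ≡ 1 (mod 23)  [q = 2: ≡ 1 ✗]
6^2 ≡ 13 (mod 23)  [q = 11: ≢ 1 ✓]
The check at q = 2 fails, so 6 generates a proper subgroup.

No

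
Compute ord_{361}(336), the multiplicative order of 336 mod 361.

342

Since 336 ∈ (Z/361Z)^×, its order divides φ(361) = φ(19^2) = 19·(19−1) = 342 = 2 · 3^2 · 19.
Divisors of 342: 1, 2, 3, 6, 9, 18, 19, 38, 57, 114, 171, 342.
Compute 336^d (mod 361) for the divisors d until we hit 1:
336^1 ≡ 336 (mod 361)
336^2 ≡ 264 (mod 361)
336^3 ≡ 259 (mod 361)
336^6 ≡ 296 (mod 361)
336^9 ≡ 132 (mod 361)
336^18 ≡ 96 (mod 361)
336^19 ≡ 127 (mod 361)
336^38 ≡ 245 (mod 361)
336^57 ≡ 69 (mod 361)
336^114 ≡ 68 (mod 361)
336^171 ≡ 360 (mod 361)
336^342 ≡ 1 (mod 361) ✓
The smallest such exponent is 342, so the order of 336 is 342.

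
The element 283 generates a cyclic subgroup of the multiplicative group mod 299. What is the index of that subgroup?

By Lagrange's theorem, ord_299(283) divides φ(299) = φ(13·23) = (13−1)·(23−1) = 12·22 = 264 = 2^3 · 3 · 11.
Divisors of 264: 1, 2, 3, 4, 6, 8, 11, 12, 22, 24, 33, 44, 66, 88, 132, 264.
Evaluate successive powers at the divisors of 264:
283^1 ≡ 283
283^2 ≡ 256
283^3 ≡ 90
283^4 ≡ 55
283^6 ≡ 27
283^8 ≡ 35
283^11 ≡ 160
283^12 ≡ 131
283^22 ≡ 185
283^24 ≡ 118
283^33 ≡ 298
283^44 ≡ 139
283^66 ≡ 1
So ord_299(283) = 66, hence |⟨283⟩| = 66.
[(Z/299Z)^× : ⟨283⟩] = 264/66 = 4.

4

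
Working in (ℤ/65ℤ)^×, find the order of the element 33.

Since 33 ∈ (Z/65Z)^×, its order divides φ(65) = φ(5·13) = (5−1)·(13−1) = 4·12 = 48 = 2^4 · 3.
Divisors of 48: 1, 2, 3, 4, 6, 8, 12, 16, 24, 48.
Compute 33^d (mod 65) for the divisors d until we hit 1:
33^1 ≡ 33 (mod 65)
33^2 ≡ 49 (mod 65)
33^3 ≡ 57 (mod 65)
33^4 ≡ 61 (mod 65)
33^6 ≡ 64 (mod 65)
33^8 ≡ 16 (mod 65)
33^12 ≡ 1 (mod 65) ✓
The smallest such exponent is 12, so the order of 33 is 12.

12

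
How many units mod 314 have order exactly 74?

φ(314) = φ(2)·φ(157) = 1·156 = 156 = 2^2 · 3 · 13.
In a cyclic group of order 156, there are φ(d) elements of order d for each divisor d of 156, and zero for non-divisors.
74 does not divide 156, so no element of (Z/314Z)^× has order 74.

0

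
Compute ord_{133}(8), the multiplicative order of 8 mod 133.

The order of 8 must divide φ(133) = φ(7·19) = (7−1)·(19−1) = 6·18 = 108 = 2^2 · 3^3.
Divisors of 108: 1, 2, 3, 4, 6, 9, 12, 18, 27, 36, 54, 108.
Test each divisor d:
8^1 ≡ 8
8^2 ≡ 64
8^3 ≡ 113
8^4 ≡ 106
8^6 ≡ 1
Therefore the multiplicative order of 8 modulo 133 is 6.

6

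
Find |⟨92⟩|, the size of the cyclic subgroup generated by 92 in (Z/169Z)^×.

13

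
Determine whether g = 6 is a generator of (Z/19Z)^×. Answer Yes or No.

No

φ(19) = 19 − 1 = 18 = 2 · 3^2.
It suffices to check that the order of 6 is not a proper divisor of 18: compute 6^(18/q) for q ∈ {2, 3}.
6^9 ≡ 1 (mod 19)  [q = 2: ≡ 1 ✗]
6^6 ≡ 11 (mod 19)  [q = 3: ≢ 1 ✓]
The check at q = 2 fails, so 6 generates a proper subgroup.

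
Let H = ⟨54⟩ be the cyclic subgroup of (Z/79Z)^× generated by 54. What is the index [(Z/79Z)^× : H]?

1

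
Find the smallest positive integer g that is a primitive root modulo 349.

2

φ(349) = 349 − 1 = 348 = 2^2 · 3 · 29.
Test candidates g = 2, 3, … against the prime factors q ∈ {2, 3, 29} of φ(349): g is a generator iff g^(348/q) ≢ 1 for every such q.
g = 2: 2^174 ≡ 348; 2^116 ≡ 226; 2^12 ≡ 257 — none is 1, so 2 is a primitive root.
The smallest primitive root modulo 349 is 2.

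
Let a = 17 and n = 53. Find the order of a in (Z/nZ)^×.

26

By Lagrange's theorem, ord_53(17) divides φ(53) = 53 − 1 = 52 = 2^2 · 13.
Divisors of 52: 1, 2, 4, 13, 26, 52.
Check 17^d mod 53 for each divisor in increasing order:
17^1 ≡ 17 (mod 53)
17^2 ≡ 24 (mod 53)
17^4 ≡ 46 (mod 53)
17^13 ≡ 52 (mod 53)
17^26 ≡ 1 (mod 53) ✓
Therefore the multiplicative order of 17 modulo 53 is 26.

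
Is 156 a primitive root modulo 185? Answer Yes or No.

185 = 5 · 37 is a product of two distinct odd primes, so (Z/185Z)^× ≅ (Z/5Z)^× × (Z/37Z)^× is not cyclic.
No primitive root modulo 185 exists; in particular 156 is not one.

No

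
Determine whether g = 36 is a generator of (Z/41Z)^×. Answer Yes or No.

No

φ(41) = 41 − 1 = 40 = 2^3 · 5.
An element g generates (Z/41Z)^× iff g^(40/q) ≢ 1 (mod 41) for each prime q ∈ {2, 5}.
36^20 ≡ 1 (mod 41)  [q = 2: ≡ 1 ✗]
36^8 ≡ 18 (mod 41)  [q = 5: ≢ 1 ✓]
The check at q = 2 fails, so 36 generates a proper subgroup.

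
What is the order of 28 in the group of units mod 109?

By Lagrange's theorem, ord_109(28) divides φ(109) = 109 − 1 = 108 = 2^2 · 3^3.
Divisors of 108: 1, 2, 3, 4, 6, 9, 12, 18, 27, 36, 54, 108.
Test each divisor d:
28^1 ≡ 28 (mod 109)
28^2 ≡ 21 (mod 109)
28^3 ≡ 43 (mod 109)
28^4 ≡ 5 (mod 109)
28^6 ≡ 105 (mod 109)
28^9 ≡ 46 (mod 109)
28^12 ≡ 16 (mod 109)
28^18 ≡ 45 (mod 109)
28^27 ≡ 108 (mod 109)
28^36 ≡ 63 (mod 109)
28^54 ≡ 1 (mod 109) ✓
Therefore the multiplicative order of 28 modulo 109 is 54.

54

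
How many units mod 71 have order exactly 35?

φ(71) = 71 − 1 = 70 = 2 · 5 · 7.
Since (Z/71Z)^× is cyclic of order 70, the number of elements of order d is φ(d) when d | 70 and 0 otherwise.
35 = 5 · 7 divides 70, and φ(35) = 24.

24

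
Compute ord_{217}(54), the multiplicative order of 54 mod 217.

By Lagrange's theorem, ord_217(54) divides φ(217) = φ(7·31) = (7−1)·(31−1) = 6·30 = 180 = 2^2 · 3^2 · 5.
Divisors of 180: 1, 2, 3, 4, 5, 6, 9, 10, 12, 15, 18, 20, 30, 36, 45, 60, 90, 180.
Compute 54^d (mod 217) for the divisors d until we hit 1:
54^1 ≡ 54
54^2 ≡ 95
54^3 ≡ 139
54^4 ≡ 128
54^5 ≡ 185
54^6 ≡ 8
54^9 ≡ 27
54^10 ≡ 156
54^12 ≡ 64
54^15 ≡ 216
54^18 ≡ 78
54^20 ≡ 32
54^30 ≡ 1
Therefore the multiplicative order of 54 modulo 217 is 30.

30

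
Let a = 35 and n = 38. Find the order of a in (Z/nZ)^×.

9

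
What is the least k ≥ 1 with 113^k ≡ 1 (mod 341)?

The order of 113 must divide φ(341) = φ(11·31) = (11−1)·(31−1) = 10·30 = 300 = 2^2 · 3 · 5^2.
Divisors of 300: 1, 2, 3, 4, 5, 6, 10, 12, 15, 20, 25, 30, 50, 60, 75, 100, 150, 300.
Check 113^d mod 341 for each divisor in increasing order:
113^1 ≡ 113 (mod 341)
113^2 ≡ 152 (mod 341)
113^3 ≡ 126 (mod 341)
113^4 ≡ 257 (mod 341)
113^5 ≡ 56 (mod 341)
113^6 ≡ 190 (mod 341)
113^10 ≡ 67 (mod 341)
113^12 ≡ 295 (mod 341)
113^15 ≡ 1 (mod 341) ✓
Hence ord(113) = 15.

15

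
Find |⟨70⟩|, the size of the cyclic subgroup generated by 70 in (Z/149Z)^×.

148

ord(70) | φ(149) = 149 − 1 = 148 = 2^2 · 37.
Divisors of 148: 1, 2, 4, 37, 74, 148.
Evaluate successive powers at the divisors of 148:
70^1 ≡ 70 (mod 149)
70^2 ≡ 132 (mod 149)
70^4 ≡ 140 (mod 149)
70^37 ≡ 44 (mod 149)
70^74 ≡ 148 (mod 149)
70^148 ≡ 1 (mod 149) ✓
Hence ord(70) = 148.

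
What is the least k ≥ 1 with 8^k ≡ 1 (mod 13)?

4

ord(8) | φ(13) = 13 − 1 = 12 = 2^2 · 3.
Divisors of 12: 1, 2, 3, 4, 6, 12.
Check 8^d mod 13 for each divisor in increasing order:
8^1 ≡ 8 (mod 13)
8^2 ≡ 12 (mod 13)
8^3 ≡ 5 (mod 13)
8^4 ≡ 1 (mod 13) ✓
So ord_13(8) = 4.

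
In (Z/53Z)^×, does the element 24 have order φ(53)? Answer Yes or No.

No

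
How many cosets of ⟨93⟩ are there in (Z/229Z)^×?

ord(93) | φ(229) = 229 − 1 = 228 = 2^2 · 3 · 19.
Divisors of 228: 1, 2, 3, 4, 6, 12, 19, 38, 57, 76, 114, 228.
Check 93^d mod 229 for each divisor in increasing order:
93^1 ≡ 93
93^2 ≡ 176
93^3 ≡ 109
93^4 ≡ 61
93^6 ≡ 202
93^12 ≡ 42
93^19 ≡ 107
93^38 ≡ 228
93^57 ≡ 122
93^76 ≡ 1
So ord_229(93) = 76, hence |⟨93⟩| = 76.
[(Z/229Z)^× : ⟨93⟩] = 228/76 = 3.

3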